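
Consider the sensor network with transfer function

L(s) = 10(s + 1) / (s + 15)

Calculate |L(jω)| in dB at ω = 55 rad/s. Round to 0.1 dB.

19.7 dB

At s = jω = j55:
zero (s+1): 1 + j55 → |·| = √(1²+55²) = √3026 ≈ 55.009, ∠ = arctan(55/1) ≈ 88.96°
pole (s+15): 15 + j55 → |·| = √(15²+55²) = √3250 ≈ 57.009, ∠ = arctan(55/15) ≈ 74.74°
|L| = 10 · 55.009 / 57.009 ≈ 9.6492
Gain = 20 log₁₀(9.6492) ≈ 19.69 dB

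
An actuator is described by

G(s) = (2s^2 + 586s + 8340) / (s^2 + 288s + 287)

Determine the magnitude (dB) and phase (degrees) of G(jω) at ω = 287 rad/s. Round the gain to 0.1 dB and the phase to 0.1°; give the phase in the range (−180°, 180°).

Substitute s = j287:
Numerator: 2(j287)^2 + 586(j287) + 8340 = -156398 + j168182
Denominator: (j287)^2 + 288(j287) + 287 = -82082 + j82656
|N| = √(156398² + 168182²) ≈ 2.2966e+05, ∠N ≈ 132.92°
|D| = √(82082² + 82656²) ≈ 1.1649e+05, ∠D ≈ 134.80°
|G| = 2.2966e+05 / 1.1649e+05 ≈ 1.9715
Gain = 20 log₁₀(1.9715) ≈ 5.90 dB
∠G = 132.92° − 134.80° = -1.88°

5.9 dB, -1.9°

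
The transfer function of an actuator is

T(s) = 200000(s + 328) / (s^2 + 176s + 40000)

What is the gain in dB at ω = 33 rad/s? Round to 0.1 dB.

At s = jω = j33:
zero (s+328): 328 + j33 → |·| = √(328²+33²) = √108673 ≈ 329.66, ∠ = arctan(33/328) ≈ 5.75°
quadratic: (j33)² + 176·j33 + 40000 = 38911 + j5808 → |·| ≈ 39342, ∠ ≈ 8.49°
|T| = 200000 · 329.66 / 39342 ≈ 1675.9
Gain = 20 log₁₀(1675.9) ≈ 64.48 dB

64.5 dB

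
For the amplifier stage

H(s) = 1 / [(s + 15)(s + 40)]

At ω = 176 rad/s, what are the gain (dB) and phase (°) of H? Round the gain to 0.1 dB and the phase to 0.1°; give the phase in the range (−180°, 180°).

-90.1 dB, -162.3°

At s = jω = j176:
pole (s+15): 15 + j176 → |·| = √(15²+176²) = √31201 ≈ 176.64, ∠ = arctan(176/15) ≈ 85.13°
pole (s+40): 40 + j176 → |·| = √(40²+176²) = √32576 ≈ 180.49, ∠ = arctan(176/40) ≈ 77.20°
|H| = 1 / 31882 ≈ 3.1366e-05
Gain = 20 log₁₀(3.1366e-05) ≈ -90.07 dB
∠H = 0.00° − 162.33° = -162.33°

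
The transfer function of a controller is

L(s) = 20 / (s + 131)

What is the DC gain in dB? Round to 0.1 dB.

-16.3 dB

L(0) = 20 / 131 ≈ 0.15267
20 log₁₀(0.15267) ≈ -16.32 dB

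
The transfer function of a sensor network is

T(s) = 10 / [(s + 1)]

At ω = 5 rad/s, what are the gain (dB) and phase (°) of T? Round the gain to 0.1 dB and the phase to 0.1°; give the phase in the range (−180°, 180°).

5.9 dB, -78.7°

At ω = 5 rad/s:
pole (1 + j5·1) = 1 + j5 → |·| ≈ 5.099, ∠ ≈ 78.69°
|T| = 10 · 1 / (5.099) ≈ 1.9612
Gain = 20 log₁₀(1.9612) ≈ 5.85 dB
∠T = (0°) − (78.69°) = -78.69°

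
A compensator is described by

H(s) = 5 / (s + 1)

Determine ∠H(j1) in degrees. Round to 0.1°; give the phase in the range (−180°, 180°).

-45.0°

Substitute s = j1:
Numerator: 5 = 5 + j0
Denominator: (j1) + 1 = 1 + j1
|N| = √(5² + 0²) ≈ 5, ∠N ≈ 0.00°
|D| = √(1² + 1²) ≈ 1.4142, ∠D ≈ 45.00°
∠H = 0.00° − 45.00° = -45.00°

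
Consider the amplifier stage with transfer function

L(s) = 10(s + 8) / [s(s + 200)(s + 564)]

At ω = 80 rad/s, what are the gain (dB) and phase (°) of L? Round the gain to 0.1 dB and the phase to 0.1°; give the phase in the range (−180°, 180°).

At s = jω = j80:
zero (s+8): 8 + j80 → |·| = √(8²+80²) = √6464 ≈ 80.399, ∠ = arctan(80/8) ≈ 84.29°
pole (s+200): 200 + j80 → |·| = √(200²+80²) = √46400 ≈ 215.41, ∠ = arctan(80/200) ≈ 21.80°
pole (s+564): 564 + j80 → |·| = √(564²+80²) = √324496 ≈ 569.65, ∠ = arctan(80/564) ≈ 8.07°
pole at origin: |s| = 80, ∠ = 90.00° (in denominator)
|L| = 10 · 80.399 / 9.8167e+06 ≈ 8.19e-05
Gain = 20 log₁₀(8.19e-05) ≈ -81.73 dB
∠L = 84.29° − 119.87° = -35.58°

-81.7 dB, -35.6°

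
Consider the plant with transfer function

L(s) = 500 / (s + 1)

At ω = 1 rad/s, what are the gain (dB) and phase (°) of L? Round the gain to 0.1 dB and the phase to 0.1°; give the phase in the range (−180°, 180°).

51.0 dB, -45.0°

Substitute s = j1:
Numerator: 500 = 500 + j0
Denominator: (j1) + 1 = 1 + j1
|N| = √(500² + 0²) ≈ 500, ∠N ≈ 0.00°
|D| = √(1² + 1²) ≈ 1.4142, ∠D ≈ 45.00°
|L| = 500 / 1.4142 ≈ 353.56
Gain = 20 log₁₀(353.56) ≈ 50.97 dB
∠L = 0.00° − 45.00° = -45.00°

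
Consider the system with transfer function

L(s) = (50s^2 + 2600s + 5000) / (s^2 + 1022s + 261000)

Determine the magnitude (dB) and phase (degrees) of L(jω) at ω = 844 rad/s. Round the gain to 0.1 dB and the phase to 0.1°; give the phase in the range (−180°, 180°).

31.3 dB, 58.9°

Substitute s = j844:
Numerator: 50(j844)^2 + 2600(j844) + 5000 = -35611800 + j2194400
Denominator: (j844)^2 + 1022(j844) + 261000 = -451336 + j862568
|N| = √(35611800² + 2194400²) ≈ 3.5679e+07, ∠N ≈ 176.47°
|D| = √(451336² + 862568²) ≈ 9.7351e+05, ∠D ≈ 117.62°
|L| = 3.5679e+07 / 9.7351e+05 ≈ 36.65
Gain = 20 log₁₀(36.65) ≈ 31.28 dB
∠L = 176.47° − 117.62° = 58.85°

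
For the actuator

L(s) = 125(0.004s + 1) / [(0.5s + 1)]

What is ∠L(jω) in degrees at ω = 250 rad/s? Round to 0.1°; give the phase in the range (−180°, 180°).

At ω = 250 rad/s:
zero (1 + j250·0.004) = 1 + j1 → |·| ≈ 1.4142, ∠ ≈ 45.00°
pole (1 + j250·0.5) = 1 + j125 → |·| ≈ 125, ∠ ≈ 89.54°
∠L = (45.00°) − (89.54°) = -44.54°

-44.5°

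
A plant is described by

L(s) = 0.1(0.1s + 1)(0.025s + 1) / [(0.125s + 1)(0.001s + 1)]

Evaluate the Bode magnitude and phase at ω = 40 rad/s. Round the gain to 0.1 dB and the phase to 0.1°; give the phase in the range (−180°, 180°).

At ω = 40 rad/s:
zero (1 + j40·0.1) = 1 + j4 → |·| ≈ 4.1231, ∠ ≈ 75.96°
zero (1 + j40·0.025) = 1 + j1 → |·| ≈ 1.4142, ∠ ≈ 45.00°
pole (1 + j40·0.125) = 1 + j5 → |·| ≈ 5.099, ∠ ≈ 78.69°
pole (1 + j40·0.001) = 1 + j0.04 → |·| ≈ 1.0008, ∠ ≈ 2.29°
|L| = 0.1 · 4.1231 · 1.4142 / (5.099 · 1.0008) ≈ 0.11426
Gain = 20 log₁₀(0.11426) ≈ -18.84 dB
∠L = (75.96° + 45.00°) − (78.69° + 2.29°) = 39.98°

-18.8 dB, 40.0°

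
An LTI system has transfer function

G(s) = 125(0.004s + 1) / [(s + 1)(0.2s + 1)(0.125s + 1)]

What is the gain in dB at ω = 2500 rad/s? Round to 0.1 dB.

At ω = 2500 rad/s:
zero (1 + j2500·0.004) = 1 + j10 → |·| ≈ 10.05, ∠ ≈ 84.29°
pole (1 + j2500·1) = 1 + j2500 → |·| ≈ 2500, ∠ ≈ 89.98°
pole (1 + j2500·0.2) = 1 + j500 → |·| ≈ 500, ∠ ≈ 89.89°
pole (1 + j2500·0.125) = 1 + j312.5 → |·| ≈ 312.5, ∠ ≈ 89.82°
|G| = 125 · 10.05 / (2500 · 500 · 312.5) ≈ 3.216e-06
Gain = 20 log₁₀(3.216e-06) ≈ -109.85 dB

-109.9 dB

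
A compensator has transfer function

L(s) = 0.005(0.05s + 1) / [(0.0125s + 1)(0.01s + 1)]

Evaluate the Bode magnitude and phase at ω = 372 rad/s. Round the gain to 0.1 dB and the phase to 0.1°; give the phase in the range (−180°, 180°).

-45.9 dB, -65.9°

At ω = 372 rad/s:
zero (1 + j372·0.05) = 1 + j18.6 → |·| ≈ 18.627, ∠ ≈ 86.92°
pole (1 + j372·0.0125) = 1 + j4.65 → |·| ≈ 4.7563, ∠ ≈ 77.86°
pole (1 + j372·0.01) = 1 + j3.72 → |·| ≈ 3.8521, ∠ ≈ 74.95°
|L| = 0.005 · 18.627 / (4.7563 · 3.8521) ≈ 0.0050833
Gain = 20 log₁₀(0.0050833) ≈ -45.88 dB
∠L = (86.92°) − (77.86° + 74.95°) = -65.89°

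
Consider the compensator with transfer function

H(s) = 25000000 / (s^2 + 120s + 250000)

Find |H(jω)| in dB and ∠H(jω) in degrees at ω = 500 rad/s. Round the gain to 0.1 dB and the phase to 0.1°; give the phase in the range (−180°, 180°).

At s = jω = j500:
quadratic: (j500)² + 120·j500 + 250000 = 0 + j60000 → |·| ≈ 60000, ∠ ≈ 90.00°
|H| = 25000000 / 60000 ≈ 416.67
Gain = 20 log₁₀(416.67) ≈ 52.40 dB
∠H = 0.00° − 90.00° = -90.00°

52.4 dB, -90.0°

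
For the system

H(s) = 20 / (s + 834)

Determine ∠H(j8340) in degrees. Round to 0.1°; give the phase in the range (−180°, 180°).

Substitute s = j8340:
Numerator: 20 = 20 + j0
Denominator: (j8340) + 834 = 834 + j8340
|N| = √(20² + 0²) ≈ 20, ∠N ≈ 0.00°
|D| = √(834² + 8340²) ≈ 8381.6, ∠D ≈ 84.29°
∠H = 0.00° − 84.29° = -84.29°

-84.3°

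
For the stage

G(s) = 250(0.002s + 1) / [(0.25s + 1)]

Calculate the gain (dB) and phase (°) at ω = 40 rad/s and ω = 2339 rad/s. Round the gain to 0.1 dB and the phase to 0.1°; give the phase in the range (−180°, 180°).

ω = 40: 27.9 dB, -79.7°; ω = 2339: 6.2 dB, -12.0°

At ω = 40 rad/s:
zero (1 + j40·0.002) = 1 + j0.08 → |·| ≈ 1.0032, ∠ ≈ 4.57°
pole (1 + j40·0.25) = 1 + j10 → |·| ≈ 10.05, ∠ ≈ 84.29°
|G| = 250 · 1.0032 / (10.05) ≈ 24.955
Gain = 20 log₁₀(24.955) ≈ 27.94 dB
∠G = (4.57°) − (84.29°) = -79.72°

At ω = 2339 rad/s:
zero (1 + j2339·0.002) = 1 + j4.678 → |·| ≈ 4.7837, ∠ ≈ 77.93°
pole (1 + j2339·0.25) = 1 + j584.75 → |·| ≈ 584.75, ∠ ≈ 89.90°
|G| = 250 · 4.7837 / (584.75) ≈ 2.0452
Gain = 20 log₁₀(2.0452) ≈ 6.21 dB
∠G = (77.93°) − (89.90°) = -11.97°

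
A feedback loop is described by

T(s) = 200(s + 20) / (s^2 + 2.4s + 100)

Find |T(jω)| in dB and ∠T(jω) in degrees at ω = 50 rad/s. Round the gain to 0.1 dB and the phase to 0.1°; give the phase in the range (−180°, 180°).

13.0 dB, -108.9°

At s = jω = j50:
zero (s+20): 20 + j50 → |·| = √(20²+50²) = √2900 ≈ 53.852, ∠ = arctan(50/20) ≈ 68.20°
quadratic: (j50)² + 2.4·j50 + 100 = -2400 + j120 → |·| ≈ 2403, ∠ ≈ 177.14°
|T| = 200 · 53.852 / 2403 ≈ 4.4821
Gain = 20 log₁₀(4.4821) ≈ 13.03 dB
∠T = 68.20° − 177.14° = -108.94°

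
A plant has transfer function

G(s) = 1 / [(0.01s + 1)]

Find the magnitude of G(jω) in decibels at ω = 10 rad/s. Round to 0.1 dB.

At ω = 10 rad/s:
pole (1 + j10·0.01) = 1 + j0.1 → |·| ≈ 1.005, ∠ ≈ 5.71°
|G| = 1 · 1 / (1.005) ≈ 0.99502
Gain = 20 log₁₀(0.99502) ≈ -0.04 dB

-0.0 dB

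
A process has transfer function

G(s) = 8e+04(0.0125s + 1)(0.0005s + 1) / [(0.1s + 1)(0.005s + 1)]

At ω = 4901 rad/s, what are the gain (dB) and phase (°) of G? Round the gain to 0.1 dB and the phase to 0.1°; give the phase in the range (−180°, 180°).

60.7 dB, -20.7°

At ω = 4901 rad/s:
zero (1 + j4901·0.0125) = 1 + j61.2625 → |·| ≈ 61.271, ∠ ≈ 89.06°
zero (1 + j4901·0.0005) = 1 + j2.4505 → |·| ≈ 2.6467, ∠ ≈ 67.80°
pole (1 + j4901·0.1) = 1 + j490.1 → |·| ≈ 490.1, ∠ ≈ 89.88°
pole (1 + j4901·0.005) = 1 + j24.505 → |·| ≈ 24.525, ∠ ≈ 87.66°
|G| = 8e+04 · 61.271 · 2.6467 / (490.1 · 24.525) ≈ 1079.3
Gain = 20 log₁₀(1079.3) ≈ 60.66 dB
∠G = (89.06° + 67.80°) − (89.88° + 87.66°) = -20.68°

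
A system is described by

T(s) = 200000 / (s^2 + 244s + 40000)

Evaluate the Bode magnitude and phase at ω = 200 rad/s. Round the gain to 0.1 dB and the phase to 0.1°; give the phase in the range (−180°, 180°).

At s = jω = j200:
quadratic: (j200)² + 244·j200 + 40000 = 0 + j48800 → |·| ≈ 48800, ∠ ≈ 90.00°
|T| = 200000 / 48800 ≈ 4.0984
Gain = 20 log₁₀(4.0984) ≈ 12.25 dB
∠T = 0.00° − 90.00° = -90.00°

12.3 dB, -90.0°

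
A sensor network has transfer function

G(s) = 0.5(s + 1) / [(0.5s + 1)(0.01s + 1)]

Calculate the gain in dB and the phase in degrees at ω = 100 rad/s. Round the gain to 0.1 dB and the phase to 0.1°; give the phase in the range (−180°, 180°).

-3.0 dB, -44.4°

At ω = 100 rad/s:
zero (1 + j100·1) = 1 + j100 → |·| ≈ 100, ∠ ≈ 89.43°
pole (1 + j100·0.5) = 1 + j50 → |·| ≈ 50.01, ∠ ≈ 88.85°
pole (1 + j100·0.01) = 1 + j1 → |·| ≈ 1.4142, ∠ ≈ 45.00°
|G| = 0.5 · 100 / (50.01 · 1.4142) ≈ 0.70697
Gain = 20 log₁₀(0.70697) ≈ -3.01 dB
∠G = (89.43°) − (88.85° + 45.00°) = -44.42°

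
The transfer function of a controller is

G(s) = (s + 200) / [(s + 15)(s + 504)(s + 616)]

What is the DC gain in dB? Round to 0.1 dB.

G(0) = 1·200 / (15·504·616) ≈ 4.2946e-05
20 log₁₀(4.2946e-05) ≈ -87.34 dB

-87.3 dB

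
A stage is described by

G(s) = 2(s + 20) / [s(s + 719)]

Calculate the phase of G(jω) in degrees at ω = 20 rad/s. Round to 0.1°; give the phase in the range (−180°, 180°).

At s = jω = j20:
zero (s+20): 20 + j20 → |·| = √(20²+20²) = √800 ≈ 28.284, ∠ = arctan(20/20) ≈ 45.00°
pole (s+719): 719 + j20 → |·| = √(719²+20²) = √517361 ≈ 719.28, ∠ = arctan(20/719) ≈ 1.59°
pole at origin: |s| = 20, ∠ = 90.00° (in denominator)
∠G = 45.00° − 91.59° = -46.59°

-46.6°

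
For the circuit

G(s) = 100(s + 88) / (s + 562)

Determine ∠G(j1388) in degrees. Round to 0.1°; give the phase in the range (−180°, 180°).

18.4°

At s = jω = j1388:
zero (s+88): 88 + j1388 → |·| = √(88²+1388²) = √1934288 ≈ 1390.8, ∠ = arctan(1388/88) ≈ 86.37°
pole (s+562): 562 + j1388 → |·| = √(562²+1388²) = √2242388 ≈ 1497.5, ∠ = arctan(1388/562) ≈ 67.96°
∠G = 86.37° − 67.96° = 18.41°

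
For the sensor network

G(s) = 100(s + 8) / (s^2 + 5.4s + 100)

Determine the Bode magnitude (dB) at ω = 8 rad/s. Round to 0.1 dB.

26.1 dB

At s = jω = j8:
zero (s+8): 8 + j8 → |·| = √(8²+8²) = √128 ≈ 11.314, ∠ = arctan(8/8) ≈ 45.00°
quadratic: (j8)² + 5.4·j8 + 100 = 36 + j43.2 → |·| ≈ 56.234, ∠ ≈ 50.19°
|G| = 100 · 11.314 / 56.234 ≈ 20.12
Gain = 20 log₁₀(20.12) ≈ 26.07 dB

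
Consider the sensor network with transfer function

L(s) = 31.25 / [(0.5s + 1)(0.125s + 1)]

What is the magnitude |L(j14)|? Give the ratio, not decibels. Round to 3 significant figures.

At ω = 14 rad/s:
pole (1 + j14·0.5) = 1 + j7 → |·| ≈ 7.0711, ∠ ≈ 81.87°
pole (1 + j14·0.125) = 1 + j1.75 → |·| ≈ 2.0156, ∠ ≈ 60.26°
|L| = 31.25 · 1 / (7.0711 · 2.0156) ≈ 2.1926

2.19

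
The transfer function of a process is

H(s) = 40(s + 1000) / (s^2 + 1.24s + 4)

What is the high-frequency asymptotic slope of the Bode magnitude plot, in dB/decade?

Each pole contributes −20 dB/decade at high frequency; each zero contributes +20 dB/decade.
Net: 1 zero(s) − 2 pole(s) → -20 dB/decade.

-20 dB/decade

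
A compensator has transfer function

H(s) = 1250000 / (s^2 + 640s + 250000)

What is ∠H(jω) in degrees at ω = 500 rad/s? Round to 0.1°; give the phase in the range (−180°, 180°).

At s = jω = j500:
quadratic: (j500)² + 640·j500 + 250000 = 0 + j320000 → |·| ≈ 3.2e+05, ∠ ≈ 90.00°
∠H = 0.00° − 90.00° = -90.00°

-90.0°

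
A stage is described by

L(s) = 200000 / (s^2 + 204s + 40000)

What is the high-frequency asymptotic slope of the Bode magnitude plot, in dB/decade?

-40 dB/decade

Each pole contributes −20 dB/decade at high frequency; each zero contributes +20 dB/decade.
Net: 0 zero(s) − 2 pole(s) → -40 dB/decade.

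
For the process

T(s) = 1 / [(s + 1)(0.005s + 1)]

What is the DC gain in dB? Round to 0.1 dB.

T(0) = 1 · 1 / 1 = 1
20 log₁₀(1) ≈ 0.00 dB

0.0 dB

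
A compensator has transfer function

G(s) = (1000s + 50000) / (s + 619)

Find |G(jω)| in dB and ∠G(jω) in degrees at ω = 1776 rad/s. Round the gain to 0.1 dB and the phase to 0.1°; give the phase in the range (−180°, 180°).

Substitute s = j1776:
Numerator: 1000(j1776) + 50000 = 50000 + j1776000
Denominator: (j1776) + 619 = 619 + j1776
|N| = √(50000² + 1776000²) ≈ 1.7767e+06, ∠N ≈ 88.39°
|D| = √(619² + 1776²) ≈ 1880.8, ∠D ≈ 70.78°
|G| = 1.7767e+06 / 1880.8 ≈ 944.65
Gain = 20 log₁₀(944.65) ≈ 59.51 dB
∠G = 88.39° − 70.78° = 17.61°

59.5 dB, 17.6°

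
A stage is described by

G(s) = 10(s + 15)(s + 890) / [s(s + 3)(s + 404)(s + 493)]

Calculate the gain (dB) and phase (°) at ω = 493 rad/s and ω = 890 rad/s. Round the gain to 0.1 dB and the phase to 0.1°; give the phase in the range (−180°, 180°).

At s = jω = j493:
zero (s+15): 15 + j493 → |·| = √(15²+493²) = √243274 ≈ 493.23, ∠ = arctan(493/15) ≈ 88.26°
zero (s+890): 890 + j493 → |·| = √(890²+493²) = √1035149 ≈ 1017.4, ∠ = arctan(493/890) ≈ 28.98°
pole (s+3): 3 + j493 → |·| = √(3²+493²) = √243058 ≈ 493.01, ∠ = arctan(493/3) ≈ 89.65°
pole (s+404): 404 + j493 → |·| = √(404²+493²) = √406265 ≈ 637.39, ∠ = arctan(493/404) ≈ 50.67°
pole (s+493): 493 + j493 → |·| = √(493²+493²) = √486098 ≈ 697.21, ∠ = arctan(493/493) ≈ 45.00°
pole at origin: |s| = 493, ∠ = 90.00° (in denominator)
|G| = 10 · 5.0181e+05 / 1.0801e+11 ≈ 4.646e-05
Gain = 20 log₁₀(4.646e-05) ≈ -86.66 dB
∠G = 117.24° − 275.32° = -158.08°

At s = jω = j890:
zero (s+15): 15 + j890 → |·| = √(15²+890²) = √792325 ≈ 890.13, ∠ = arctan(890/15) ≈ 89.03°
zero (s+890): 890 + j890 → |·| = √(890²+890²) = √1584200 ≈ 1258.7, ∠ = arctan(890/890) ≈ 45.00°
pole (s+3): 3 + j890 → |·| = √(3²+890²) = √792109 ≈ 890.01, ∠ = arctan(890/3) ≈ 89.81°
pole (s+404): 404 + j890 → |·| = √(404²+890²) = √955316 ≈ 977.4, ∠ = arctan(890/404) ≈ 65.59°
pole (s+493): 493 + j890 → |·| = √(493²+890²) = √1035149 ≈ 1017.4, ∠ = arctan(890/493) ≈ 61.02°
pole at origin: |s| = 890, ∠ = 90.00° (in denominator)
|G| = 10 · 1.1204e+06 / 7.8768e+11 ≈ 1.4224e-05
Gain = 20 log₁₀(1.4224e-05) ≈ -96.94 dB
∠G = 134.03° − 306.42° = -172.39°

ω = 493: -86.7 dB, -158.1°; ω = 890: -96.9 dB, -172.4°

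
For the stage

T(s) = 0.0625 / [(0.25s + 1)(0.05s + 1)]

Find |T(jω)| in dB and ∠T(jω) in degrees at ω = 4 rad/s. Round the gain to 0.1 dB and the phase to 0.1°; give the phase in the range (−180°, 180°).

-27.3 dB, -56.3°

At ω = 4 rad/s:
pole (1 + j4·0.25) = 1 + j1 → |·| ≈ 1.4142, ∠ ≈ 45.00°
pole (1 + j4·0.05) = 1 + j0.2 → |·| ≈ 1.0198, ∠ ≈ 11.31°
|T| = 0.0625 · 1 / (1.4142 · 1.0198) ≈ 0.043337
Gain = 20 log₁₀(0.043337) ≈ -27.26 dB
∠T = (0°) − (45.00° + 11.31°) = -56.31°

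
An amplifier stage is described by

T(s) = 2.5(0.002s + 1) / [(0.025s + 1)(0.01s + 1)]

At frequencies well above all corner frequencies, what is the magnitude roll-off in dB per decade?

Each pole contributes −20 dB/decade at high frequency; each zero contributes +20 dB/decade.
Net: 1 zero(s) − 2 pole(s) → -20 dB/decade.

-20 dB/decade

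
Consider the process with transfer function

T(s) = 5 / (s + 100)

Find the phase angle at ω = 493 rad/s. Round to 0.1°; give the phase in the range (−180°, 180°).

-78.5°

Substitute s = j493:
Numerator: 5 = 5 + j0
Denominator: (j493) + 100 = 100 + j493
|N| = √(5² + 0²) ≈ 5, ∠N ≈ 0.00°
|D| = √(100² + 493²) ≈ 503.04, ∠D ≈ 78.53°
∠T = 0.00° − 78.53° = -78.53°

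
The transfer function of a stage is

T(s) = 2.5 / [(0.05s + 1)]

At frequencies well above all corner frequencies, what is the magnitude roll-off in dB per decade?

Each pole contributes −20 dB/decade at high frequency; each zero contributes +20 dB/decade.
Net: 0 zero(s) − 1 pole(s) → -20 dB/decade.

-20 dB/decade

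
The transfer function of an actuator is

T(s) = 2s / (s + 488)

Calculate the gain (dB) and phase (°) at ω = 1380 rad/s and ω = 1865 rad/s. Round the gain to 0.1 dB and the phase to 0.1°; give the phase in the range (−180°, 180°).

ω = 1380: 5.5 dB, 19.5°; ω = 1865: 5.7 dB, 14.7°

At s = jω = j1380:
zero at origin: s = j1380 → |·| = 1380, ∠ = 90.00°
pole (s+488): 488 + j1380 → |·| = √(488²+1380²) = √2142544 ≈ 1463.7, ∠ = arctan(1380/488) ≈ 70.53°
|T| = 2 · 1380 / 1463.7 ≈ 1.8856
Gain = 20 log₁₀(1.8856) ≈ 5.51 dB
∠T = 90.00° − 70.53° = 19.47°

At s = jω = j1865:
zero at origin: s = j1865 → |·| = 1865, ∠ = 90.00°
pole (s+488): 488 + j1865 → |·| = √(488²+1865²) = √3716369 ≈ 1927.8, ∠ = arctan(1865/488) ≈ 75.34°
|T| = 2 · 1865 / 1927.8 ≈ 1.9348
Gain = 20 log₁₀(1.9348) ≈ 5.73 dB
∠T = 90.00° − 75.34° = 14.66°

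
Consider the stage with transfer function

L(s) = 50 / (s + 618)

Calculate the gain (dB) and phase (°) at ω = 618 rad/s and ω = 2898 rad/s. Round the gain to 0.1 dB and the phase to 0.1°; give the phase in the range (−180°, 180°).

Substitute s = j618:
Numerator: 50 = 50 + j0
Denominator: (j618) + 618 = 618 + j618
|N| = √(50² + 0²) ≈ 50, ∠N ≈ 0.00°
|D| = √(618² + 618²) ≈ 873.98, ∠D ≈ 45.00°
|L| = 50 / 873.98 ≈ 0.05721
Gain = 20 log₁₀(0.05721) ≈ -24.85 dB
∠L = 0.00° − 45.00° = -45.00°

Substitute s = j2898:
Numerator: 50 = 50 + j0
Denominator: (j2898) + 618 = 618 + j2898
|N| = √(50² + 0²) ≈ 50, ∠N ≈ 0.00°
|D| = √(618² + 2898²) ≈ 2963.2, ∠D ≈ 77.96°
|L| = 50 / 2963.2 ≈ 0.016874
Gain = 20 log₁₀(0.016874) ≈ -35.46 dB
∠L = 0.00° − 77.96° = -77.96°

ω = 618: -24.9 dB, -45.0°; ω = 2898: -35.5 dB, -78.0°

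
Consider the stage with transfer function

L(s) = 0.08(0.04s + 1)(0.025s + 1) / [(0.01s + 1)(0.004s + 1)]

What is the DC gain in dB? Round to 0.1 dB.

L(0) = 0.08 · 1 / 1 = 0.08
20 log₁₀(0.08) ≈ -21.94 dB

-21.9 dB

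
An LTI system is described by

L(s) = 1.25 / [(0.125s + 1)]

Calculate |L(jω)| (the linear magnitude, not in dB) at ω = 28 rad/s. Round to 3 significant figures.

At ω = 28 rad/s:
pole (1 + j28·0.125) = 1 + j3.5 → |·| ≈ 3.6401, ∠ ≈ 74.05°
|L| = 1.25 · 1 / (3.6401) ≈ 0.3434

0.343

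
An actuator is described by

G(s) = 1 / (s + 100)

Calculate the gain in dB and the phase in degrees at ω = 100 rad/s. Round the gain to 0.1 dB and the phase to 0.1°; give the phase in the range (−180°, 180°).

Substitute s = j100:
Numerator: 1 = 1 + j0
Denominator: (j100) + 100 = 100 + j100
|N| = √(1² + 0²) ≈ 1, ∠N ≈ 0.00°
|D| = √(100² + 100²) ≈ 141.42, ∠D ≈ 45.00°
|G| = 1 / 141.42 ≈ 0.0070711
Gain = 20 log₁₀(0.0070711) ≈ -43.01 dB
∠G = 0.00° − 45.00° = -45.00°

-43.0 dB, -45.0°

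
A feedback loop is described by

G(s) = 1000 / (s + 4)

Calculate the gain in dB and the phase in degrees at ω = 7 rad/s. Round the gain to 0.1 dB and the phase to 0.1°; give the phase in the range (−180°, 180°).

41.9 dB, -60.3°

At s = jω = j7:
pole (s+4): 4 + j7 → |·| = √(4²+7²) = √65 ≈ 8.0623, ∠ = arctan(7/4) ≈ 60.26°
|G| = 1000 / 8.0623 ≈ 124.03
Gain = 20 log₁₀(124.03) ≈ 41.87 dB
∠G = 0.00° − 60.26° = -60.26°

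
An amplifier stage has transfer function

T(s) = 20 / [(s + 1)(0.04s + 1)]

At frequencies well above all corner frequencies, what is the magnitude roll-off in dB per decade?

Each pole contributes −20 dB/decade at high frequency; each zero contributes +20 dB/decade.
Net: 0 zero(s) − 2 pole(s) → -40 dB/decade.

-40 dB/decade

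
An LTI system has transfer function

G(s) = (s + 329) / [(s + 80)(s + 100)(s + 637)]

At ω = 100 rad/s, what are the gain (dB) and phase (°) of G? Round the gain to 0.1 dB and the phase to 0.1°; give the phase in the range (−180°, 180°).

At s = jω = j100:
zero (s+329): 329 + j100 → |·| = √(329²+100²) = √118241 ≈ 343.86, ∠ = arctan(100/329) ≈ 16.91°
pole (s+80): 80 + j100 → |·| = √(80²+100²) = √16400 ≈ 128.06, ∠ = arctan(100/80) ≈ 51.34°
pole (s+100): 100 + j100 → |·| = √(100²+100²) = √20000 ≈ 141.42, ∠ = arctan(100/100) ≈ 45.00°
pole (s+637): 637 + j100 → |·| = √(637²+100²) = √415769 ≈ 644.8, ∠ = arctan(100/637) ≈ 8.92°
|G| = 1 · 343.86 / 1.1677e+07 ≈ 2.9448e-05
Gain = 20 log₁₀(2.9448e-05) ≈ -90.62 dB
∠G = 16.91° − 105.26° = -88.35°

-90.6 dB, -88.4°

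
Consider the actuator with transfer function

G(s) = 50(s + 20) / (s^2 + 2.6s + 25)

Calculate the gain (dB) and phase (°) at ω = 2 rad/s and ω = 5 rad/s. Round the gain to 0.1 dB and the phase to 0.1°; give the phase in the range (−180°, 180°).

At s = jω = j2:
zero (s+20): 20 + j2 → |·| = √(20²+2²) = √404 ≈ 20.1, ∠ = arctan(2/20) ≈ 5.71°
quadratic: (j2)² + 2.6·j2 + 25 = 21 + j5.2 → |·| ≈ 21.634, ∠ ≈ 13.91°
|G| = 50 · 20.1 / 21.634 ≈ 46.455
Gain = 20 log₁₀(46.455) ≈ 33.34 dB
∠G = 5.71° − 13.91° = -8.20°

At s = jω = j5:
zero (s+20): 20 + j5 → |·| = √(20²+5²) = √425 ≈ 20.616, ∠ = arctan(5/20) ≈ 14.04°
quadratic: (j5)² + 2.6·j5 + 25 = 0 + j13 → |·| ≈ 13, ∠ ≈ 90.00°
|G| = 50 · 20.616 / 13 ≈ 79.292
Gain = 20 log₁₀(79.292) ≈ 37.98 dB
∠G = 14.04° − 90.00° = -75.96°

ω = 2: 33.3 dB, -8.2°; ω = 5: 38.0 dB, -76.0°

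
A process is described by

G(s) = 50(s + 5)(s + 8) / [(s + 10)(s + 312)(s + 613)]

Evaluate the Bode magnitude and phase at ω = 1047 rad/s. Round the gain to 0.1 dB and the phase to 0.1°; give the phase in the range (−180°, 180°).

At s = jω = j1047:
zero (s+5): 5 + j1047 → |·| = √(5²+1047²) = √1096234 ≈ 1047, ∠ = arctan(1047/5) ≈ 89.73°
zero (s+8): 8 + j1047 → |·| = √(8²+1047²) = √1096273 ≈ 1047, ∠ = arctan(1047/8) ≈ 89.56°
pole (s+10): 10 + j1047 → |·| = √(10²+1047²) = √1096309 ≈ 1047, ∠ = arctan(1047/10) ≈ 89.45°
pole (s+312): 312 + j1047 → |·| = √(312²+1047²) = √1193553 ≈ 1092.5, ∠ = arctan(1047/312) ≈ 73.41°
pole (s+613): 613 + j1047 → |·| = √(613²+1047²) = √1471978 ≈ 1213.3, ∠ = arctan(1047/613) ≈ 59.65°
|G| = 50 · 1.0962e+06 / 1.3878e+09 ≈ 0.039494
Gain = 20 log₁₀(0.039494) ≈ -28.07 dB
∠G = 179.29° − 222.51° = -43.22°

-28.1 dB, -43.2°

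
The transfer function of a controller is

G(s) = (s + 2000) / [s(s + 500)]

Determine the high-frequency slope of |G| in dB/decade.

Each pole contributes −20 dB/decade at high frequency; each zero contributes +20 dB/decade.
Net: 1 zero(s) − 2 pole(s) → -20 dB/decade.

-20 dB/decade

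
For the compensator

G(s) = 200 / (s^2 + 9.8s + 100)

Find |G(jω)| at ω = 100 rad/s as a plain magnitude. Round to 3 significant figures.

At s = jω = j100:
quadratic: (j100)² + 9.8·j100 + 100 = -9900 + j980 → |·| ≈ 9948.4, ∠ ≈ 174.35°
|G| = 200 / 9948.4 ≈ 0.020104

0.0201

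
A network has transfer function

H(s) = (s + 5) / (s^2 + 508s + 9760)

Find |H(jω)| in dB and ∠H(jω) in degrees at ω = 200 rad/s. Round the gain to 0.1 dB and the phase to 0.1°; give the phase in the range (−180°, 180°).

Substitute s = j200:
Numerator: (j200) + 5 = 5 + j200
Denominator: (j200)^2 + 508(j200) + 9760 = -30240 + j101600
|N| = √(5² + 200²) ≈ 200.06, ∠N ≈ 88.57°
|D| = √(30240² + 101600²) ≈ 1.06e+05, ∠D ≈ 106.57°
|H| = 200.06 / 1.06e+05 ≈ 0.0018874
Gain = 20 log₁₀(0.0018874) ≈ -54.48 dB
∠H = 88.57° − 106.57° = -18.00°

-54.5 dB, -18.0°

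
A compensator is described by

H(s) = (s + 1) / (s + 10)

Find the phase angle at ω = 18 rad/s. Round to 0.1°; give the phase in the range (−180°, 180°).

25.9°

Substitute s = j18:
Numerator: (j18) + 1 = 1 + j18
Denominator: (j18) + 10 = 10 + j18
|N| = √(1² + 18²) ≈ 18.028, ∠N ≈ 86.82°
|D| = √(10² + 18²) ≈ 20.591, ∠D ≈ 60.95°
∠H = 86.82° − 60.95° = 25.87°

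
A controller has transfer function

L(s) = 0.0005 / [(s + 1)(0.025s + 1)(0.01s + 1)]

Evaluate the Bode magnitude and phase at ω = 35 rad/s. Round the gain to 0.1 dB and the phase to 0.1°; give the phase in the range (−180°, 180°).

-99.9 dB, -148.8°

At ω = 35 rad/s:
pole (1 + j35·1) = 1 + j35 → |·| ≈ 35.014, ∠ ≈ 88.36°
pole (1 + j35·0.025) = 1 + j0.875 → |·| ≈ 1.3288, ∠ ≈ 41.19°
pole (1 + j35·0.01) = 1 + j0.35 → |·| ≈ 1.0595, ∠ ≈ 19.29°
|L| = 0.0005 · 1 / (35.014 · 1.3288 · 1.0595) ≈ 1.0143e-05
Gain = 20 log₁₀(1.0143e-05) ≈ -99.88 dB
∠L = (0°) − (88.36° + 41.19° + 19.29°) = -148.84°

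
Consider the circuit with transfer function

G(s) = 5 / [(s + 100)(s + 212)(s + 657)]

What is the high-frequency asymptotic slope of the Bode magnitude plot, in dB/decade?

-60 dB/decade

Each pole contributes −20 dB/decade at high frequency; each zero contributes +20 dB/decade.
Net: 0 zero(s) − 3 pole(s) → -60 dB/decade.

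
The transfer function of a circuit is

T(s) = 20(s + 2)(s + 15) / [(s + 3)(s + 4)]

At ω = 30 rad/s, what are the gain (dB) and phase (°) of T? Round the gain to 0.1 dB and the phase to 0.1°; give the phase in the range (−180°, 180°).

At s = jω = j30:
zero (s+2): 2 + j30 → |·| = √(2²+30²) = √904 ≈ 30.067, ∠ = arctan(30/2) ≈ 86.19°
zero (s+15): 15 + j30 → |·| = √(15²+30²) = √1125 ≈ 33.541, ∠ = arctan(30/15) ≈ 63.43°
pole (s+3): 3 + j30 → |·| = √(3²+30²) = √909 ≈ 30.15, ∠ = arctan(30/3) ≈ 84.29°
pole (s+4): 4 + j30 → |·| = √(4²+30²) = √916 ≈ 30.265, ∠ = arctan(30/4) ≈ 82.41°
|T| = 20 · 1008.5 / 912.49 ≈ 22.104
Gain = 20 log₁₀(22.104) ≈ 26.89 dB
∠T = 149.62° − 166.70° = -17.08°

26.9 dB, -17.1°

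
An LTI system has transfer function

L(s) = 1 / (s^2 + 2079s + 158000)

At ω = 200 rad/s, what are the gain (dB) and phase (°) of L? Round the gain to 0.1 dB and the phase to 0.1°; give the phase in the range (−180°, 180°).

Substitute s = j200:
Numerator: 1 = 1 + j0
Denominator: (j200)^2 + 2079(j200) + 158000 = 118000 + j415800
|N| = √(1² + 0²) ≈ 1, ∠N ≈ 0.00°
|D| = √(118000² + 415800²) ≈ 4.3222e+05, ∠D ≈ 74.16°
|L| = 1 / 4.3222e+05 ≈ 2.3136e-06
Gain = 20 log₁₀(2.3136e-06) ≈ -112.71 dB
∠L = 0.00° − 74.16° = -74.16°

-112.7 dB, -74.2°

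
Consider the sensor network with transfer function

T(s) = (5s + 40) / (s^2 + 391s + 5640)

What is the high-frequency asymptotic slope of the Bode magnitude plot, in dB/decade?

Each pole contributes −20 dB/decade at high frequency; each zero contributes +20 dB/decade.
Net: 1 zero(s) − 2 pole(s) → -20 dB/decade.

-20 dB/decade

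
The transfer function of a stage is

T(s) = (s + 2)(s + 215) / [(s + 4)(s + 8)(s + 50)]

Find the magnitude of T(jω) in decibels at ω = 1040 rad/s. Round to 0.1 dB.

-60.2 dB

At s = jω = j1040:
zero (s+2): 2 + j1040 → |·| = √(2²+1040²) = √1081604 ≈ 1040, ∠ = arctan(1040/2) ≈ 89.89°
zero (s+215): 215 + j1040 → |·| = √(215²+1040²) = √1127825 ≈ 1062, ∠ = arctan(1040/215) ≈ 78.32°
pole (s+4): 4 + j1040 → |·| = √(4²+1040²) = √1081616 ≈ 1040, ∠ = arctan(1040/4) ≈ 89.78°
pole (s+8): 8 + j1040 → |·| = √(8²+1040²) = √1081664 ≈ 1040, ∠ = arctan(1040/8) ≈ 89.56°
pole (s+50): 50 + j1040 → |·| = √(50²+1040²) = √1084100 ≈ 1041.2, ∠ = arctan(1040/50) ≈ 87.25°
|T| = 1 · 1.1045e+06 / 1.1262e+09 ≈ 0.00098073
Gain = 20 log₁₀(0.00098073) ≈ -60.17 dB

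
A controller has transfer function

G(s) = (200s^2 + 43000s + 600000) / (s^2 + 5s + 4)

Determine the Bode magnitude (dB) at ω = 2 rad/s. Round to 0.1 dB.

Substitute s = j2:
Numerator: 200(j2)^2 + 43000(j2) + 600000 = 599200 + j86000
Denominator: (j2)^2 + 5(j2) + 4 = 0 + j10
|N| = √(599200² + 86000²) ≈ 6.0534e+05, ∠N ≈ 8.17°
|D| = √(0² + 10²) ≈ 10, ∠D ≈ 90.00°
|G| = 6.0534e+05 / 10 ≈ 60534
Gain = 20 log₁₀(60534) ≈ 95.64 dB

95.6 dB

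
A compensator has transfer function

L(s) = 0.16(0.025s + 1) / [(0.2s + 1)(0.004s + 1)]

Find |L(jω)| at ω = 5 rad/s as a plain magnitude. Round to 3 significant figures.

0.114

At ω = 5 rad/s:
zero (1 + j5·0.025) = 1 + j0.125 → |·| ≈ 1.0078, ∠ ≈ 7.13°
pole (1 + j5·0.2) = 1 + j1 → |·| ≈ 1.4142, ∠ ≈ 45.00°
pole (1 + j5·0.004) = 1 + j0.02 → |·| ≈ 1.0002, ∠ ≈ 1.15°
|L| = 0.16 · 1.0078 / (1.4142 · 1.0002) ≈ 0.114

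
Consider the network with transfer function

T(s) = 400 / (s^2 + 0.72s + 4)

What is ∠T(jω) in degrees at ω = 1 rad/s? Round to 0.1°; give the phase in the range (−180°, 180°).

At s = jω = j1:
quadratic: (j1)² + 0.72·j1 + 4 = 3 + j0.72 → |·| ≈ 3.0852, ∠ ≈ 13.50°
∠T = 0.00° − 13.50° = -13.50°

-13.5°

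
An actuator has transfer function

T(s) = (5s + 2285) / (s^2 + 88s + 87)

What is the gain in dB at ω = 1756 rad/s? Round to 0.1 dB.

Substitute s = j1756:
Numerator: 5(j1756) + 2285 = 2285 + j8780
Denominator: (j1756)^2 + 88(j1756) + 87 = -3083449 + j154528
|N| = √(2285² + 8780²) ≈ 9072.5, ∠N ≈ 75.41°
|D| = √(3083449² + 154528²) ≈ 3.0873e+06, ∠D ≈ 177.13°
|T| = 9072.5 / 3.0873e+06 ≈ 0.0029387
Gain = 20 log₁₀(0.0029387) ≈ -50.64 dB

-50.6 dB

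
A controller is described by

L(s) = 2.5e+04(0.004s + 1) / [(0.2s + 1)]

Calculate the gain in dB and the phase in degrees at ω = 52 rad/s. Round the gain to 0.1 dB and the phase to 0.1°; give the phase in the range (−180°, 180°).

67.8 dB, -72.8°

At ω = 52 rad/s:
zero (1 + j52·0.004) = 1 + j0.208 → |·| ≈ 1.0214, ∠ ≈ 11.75°
pole (1 + j52·0.2) = 1 + j10.4 → |·| ≈ 10.448, ∠ ≈ 84.51°
|L| = 2.5e+04 · 1.0214 / (10.448) ≈ 2444
Gain = 20 log₁₀(2444) ≈ 67.76 dB
∠L = (11.75°) − (84.51°) = -72.76°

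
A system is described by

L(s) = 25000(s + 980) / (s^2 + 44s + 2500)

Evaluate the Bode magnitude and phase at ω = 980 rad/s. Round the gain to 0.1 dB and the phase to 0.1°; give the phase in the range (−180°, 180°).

At s = jω = j980:
zero (s+980): 980 + j980 → |·| = √(980²+980²) = √1920800 ≈ 1385.9, ∠ = arctan(980/980) ≈ 45.00°
quadratic: (j980)² + 44·j980 + 2500 = -957900 + j43120 → |·| ≈ 9.5887e+05, ∠ ≈ 177.42°
|L| = 25000 · 1385.9 / 9.5887e+05 ≈ 36.134
Gain = 20 log₁₀(36.134) ≈ 31.16 dB
∠L = 45.00° − 177.42° = -132.42°

31.2 dB, -132.4°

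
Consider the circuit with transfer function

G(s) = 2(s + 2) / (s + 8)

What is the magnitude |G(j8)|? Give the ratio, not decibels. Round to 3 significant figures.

At s = jω = j8:
zero (s+2): 2 + j8 → |·| = √(2²+8²) = √68 ≈ 8.2462, ∠ = arctan(8/2) ≈ 75.96°
pole (s+8): 8 + j8 → |·| = √(8²+8²) = √128 ≈ 11.314, ∠ = arctan(8/8) ≈ 45.00°
|G| = 2 · 8.2462 / 11.314 ≈ 1.4577

1.46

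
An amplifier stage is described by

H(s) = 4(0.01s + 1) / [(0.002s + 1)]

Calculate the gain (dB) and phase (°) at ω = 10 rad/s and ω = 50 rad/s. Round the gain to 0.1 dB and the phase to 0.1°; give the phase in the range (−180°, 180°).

ω = 10: 12.1 dB, 4.6°; ω = 50: 13.0 dB, 20.9°

At ω = 10 rad/s:
zero (1 + j10·0.01) = 1 + j0.1 → |·| ≈ 1.005, ∠ ≈ 5.71°
pole (1 + j10·0.002) = 1 + j0.02 → |·| ≈ 1.0002, ∠ ≈ 1.15°
|H| = 4 · 1.005 / (1.0002) ≈ 4.0192
Gain = 20 log₁₀(4.0192) ≈ 12.08 dB
∠H = (5.71°) − (1.15°) = 4.56°

At ω = 50 rad/s:
zero (1 + j50·0.01) = 1 + j0.5 → |·| ≈ 1.118, ∠ ≈ 26.57°
pole (1 + j50·0.002) = 1 + j0.1 → |·| ≈ 1.005, ∠ ≈ 5.71°
|H| = 4 · 1.118 / (1.005) ≈ 4.4498
Gain = 20 log₁₀(4.4498) ≈ 12.97 dB
∠H = (26.57°) − (5.71°) = 20.86°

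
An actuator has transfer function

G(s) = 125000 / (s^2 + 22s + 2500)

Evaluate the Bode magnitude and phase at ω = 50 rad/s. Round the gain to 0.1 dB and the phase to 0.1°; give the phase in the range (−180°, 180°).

41.1 dB, -90.0°

At s = jω = j50:
quadratic: (j50)² + 22·j50 + 2500 = 0 + j1100 → |·| ≈ 1100, ∠ ≈ 90.00°
|G| = 125000 / 1100 ≈ 113.64
Gain = 20 log₁₀(113.64) ≈ 41.11 dB
∠G = 0.00° − 90.00° = -90.00°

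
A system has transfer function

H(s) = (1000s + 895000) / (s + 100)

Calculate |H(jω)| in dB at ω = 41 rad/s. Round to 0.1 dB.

Substitute s = j41:
Numerator: 1000(j41) + 895000 = 895000 + j41000
Denominator: (j41) + 100 = 100 + j41
|N| = √(895000² + 41000²) ≈ 8.9594e+05, ∠N ≈ 2.62°
|D| = √(100² + 41²) ≈ 108.08, ∠D ≈ 22.29°
|H| = 8.9594e+05 / 108.08 ≈ 8289.6
Gain = 20 log₁₀(8289.6) ≈ 78.37 dB

78.4 dB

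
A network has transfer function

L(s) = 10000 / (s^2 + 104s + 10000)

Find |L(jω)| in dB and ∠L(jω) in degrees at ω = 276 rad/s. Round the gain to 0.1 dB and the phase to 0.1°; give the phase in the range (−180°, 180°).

-17.2 dB, -156.6°

At s = jω = j276:
quadratic: (j276)² + 104·j276 + 10000 = -66176 + j28704 → |·| ≈ 72133, ∠ ≈ 156.55°
|L| = 10000 / 72133 ≈ 0.13863
Gain = 20 log₁₀(0.13863) ≈ -17.16 dB
∠L = 0.00° − 156.55° = -156.55°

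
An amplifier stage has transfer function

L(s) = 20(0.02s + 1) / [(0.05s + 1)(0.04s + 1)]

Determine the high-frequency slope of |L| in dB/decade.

-20 dB/decade

Each pole contributes −20 dB/decade at high frequency; each zero contributes +20 dB/decade.
Net: 1 zero(s) − 2 pole(s) → -20 dB/decade.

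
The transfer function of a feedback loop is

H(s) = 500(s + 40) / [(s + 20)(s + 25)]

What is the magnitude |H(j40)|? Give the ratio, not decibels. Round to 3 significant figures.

13.4

At s = jω = j40:
zero (s+40): 40 + j40 → |·| = √(40²+40²) = √3200 ≈ 56.569, ∠ = arctan(40/40) ≈ 45.00°
pole (s+20): 20 + j40 → |·| = √(20²+40²) = √2000 ≈ 44.721, ∠ = arctan(40/20) ≈ 63.43°
pole (s+25): 25 + j40 → |·| = √(25²+40²) = √2225 ≈ 47.17, ∠ = arctan(40/25) ≈ 57.99°
|H| = 500 · 56.569 / 2109.5 ≈ 13.408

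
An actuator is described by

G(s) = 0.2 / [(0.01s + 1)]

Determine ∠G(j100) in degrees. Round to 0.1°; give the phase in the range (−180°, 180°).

At ω = 100 rad/s:
pole (1 + j100·0.01) = 1 + j1 → |·| ≈ 1.4142, ∠ ≈ 45.00°
∠G = (0°) − (45.00°) = -45.00°

-45.0°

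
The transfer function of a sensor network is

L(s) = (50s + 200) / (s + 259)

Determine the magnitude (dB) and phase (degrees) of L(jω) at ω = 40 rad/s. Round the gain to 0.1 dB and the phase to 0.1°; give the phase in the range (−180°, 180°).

Substitute s = j40:
Numerator: 50(j40) + 200 = 200 + j2000
Denominator: (j40) + 259 = 259 + j40
|N| = √(200² + 2000²) ≈ 2010, ∠N ≈ 84.29°
|D| = √(259² + 40²) ≈ 262.07, ∠D ≈ 8.78°
|L| = 2010 / 262.07 ≈ 7.6697
Gain = 20 log₁₀(7.6697) ≈ 17.70 dB
∠L = 84.29° − 8.78° = 75.51°

17.7 dB, 75.5°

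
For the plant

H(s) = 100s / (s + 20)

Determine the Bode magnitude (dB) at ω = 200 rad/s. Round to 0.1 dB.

At s = jω = j200:
zero at origin: s = j200 → |·| = 200, ∠ = 90.00°
pole (s+20): 20 + j200 → |·| = √(20²+200²) = √40400 ≈ 201, ∠ = arctan(200/20) ≈ 84.29°
|H| = 100 · 200 / 201 ≈ 99.502
Gain = 20 log₁₀(99.502) ≈ 39.96 dB

40.0 dB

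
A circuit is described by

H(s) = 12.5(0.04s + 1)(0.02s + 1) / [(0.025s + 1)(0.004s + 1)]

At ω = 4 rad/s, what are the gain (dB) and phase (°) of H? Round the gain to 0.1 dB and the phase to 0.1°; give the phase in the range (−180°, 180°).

At ω = 4 rad/s:
zero (1 + j4·0.04) = 1 + j0.16 → |·| ≈ 1.0127, ∠ ≈ 9.09°
zero (1 + j4·0.02) = 1 + j0.08 → |·| ≈ 1.0032, ∠ ≈ 4.57°
pole (1 + j4·0.025) = 1 + j0.1 → |·| ≈ 1.005, ∠ ≈ 5.71°
pole (1 + j4·0.004) = 1 + j0.016 → |·| ≈ 1.0001, ∠ ≈ 0.92°
|H| = 12.5 · 1.0127 · 1.0032 / (1.005 · 1.0001) ≈ 12.635
Gain = 20 log₁₀(12.635) ≈ 22.03 dB
∠H = (9.09° + 4.57°) − (5.71° + 0.92°) = 7.03°

22.0 dB, 7.0°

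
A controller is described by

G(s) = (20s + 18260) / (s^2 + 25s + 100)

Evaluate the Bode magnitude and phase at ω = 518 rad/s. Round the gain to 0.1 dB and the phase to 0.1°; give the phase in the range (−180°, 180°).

Substitute s = j518:
Numerator: 20(j518) + 18260 = 18260 + j10360
Denominator: (j518)^2 + 25(j518) + 100 = -268224 + j12950
|N| = √(18260² + 10360²) ≈ 20994, ∠N ≈ 29.57°
|D| = √(268224² + 12950²) ≈ 2.6854e+05, ∠D ≈ 177.24°
|G| = 20994 / 2.6854e+05 ≈ 0.078178
Gain = 20 log₁₀(0.078178) ≈ -22.14 dB
∠G = 29.57° − 177.24° = -147.67°

-22.1 dB, -147.7°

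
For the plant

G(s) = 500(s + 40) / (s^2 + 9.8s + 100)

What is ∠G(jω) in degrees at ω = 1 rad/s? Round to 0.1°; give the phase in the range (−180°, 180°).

-4.2°

At s = jω = j1:
zero (s+40): 40 + j1 → |·| = √(40²+1²) = √1601 ≈ 40.012, ∠ = arctan(1/40) ≈ 1.43°
quadratic: (j1)² + 9.8·j1 + 100 = 99 + j9.8 → |·| ≈ 99.484, ∠ ≈ 5.65°
∠G = 1.43° − 5.65° = -4.22°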